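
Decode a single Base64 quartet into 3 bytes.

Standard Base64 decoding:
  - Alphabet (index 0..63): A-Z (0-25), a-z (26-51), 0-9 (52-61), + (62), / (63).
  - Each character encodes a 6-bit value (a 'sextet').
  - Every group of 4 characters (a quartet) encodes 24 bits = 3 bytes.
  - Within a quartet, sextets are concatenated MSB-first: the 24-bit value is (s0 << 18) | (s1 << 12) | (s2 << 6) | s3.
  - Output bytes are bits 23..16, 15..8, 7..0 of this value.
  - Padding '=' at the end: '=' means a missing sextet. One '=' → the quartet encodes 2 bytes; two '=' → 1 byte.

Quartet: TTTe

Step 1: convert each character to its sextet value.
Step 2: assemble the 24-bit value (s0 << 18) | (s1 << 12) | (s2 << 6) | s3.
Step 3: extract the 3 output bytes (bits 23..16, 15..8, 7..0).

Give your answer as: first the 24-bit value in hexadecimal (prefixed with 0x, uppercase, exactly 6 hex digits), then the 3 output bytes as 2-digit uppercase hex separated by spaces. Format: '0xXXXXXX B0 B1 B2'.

Answer: 0x4D34DE 4D 34 DE

Derivation:
Sextets: T=19, T=19, T=19, e=30
24-bit: (19<<18) | (19<<12) | (19<<6) | 30
      = 0x4C0000 | 0x013000 | 0x0004C0 | 0x00001E
      = 0x4D34DE
Bytes: (v>>16)&0xFF=4D, (v>>8)&0xFF=34, v&0xFF=DE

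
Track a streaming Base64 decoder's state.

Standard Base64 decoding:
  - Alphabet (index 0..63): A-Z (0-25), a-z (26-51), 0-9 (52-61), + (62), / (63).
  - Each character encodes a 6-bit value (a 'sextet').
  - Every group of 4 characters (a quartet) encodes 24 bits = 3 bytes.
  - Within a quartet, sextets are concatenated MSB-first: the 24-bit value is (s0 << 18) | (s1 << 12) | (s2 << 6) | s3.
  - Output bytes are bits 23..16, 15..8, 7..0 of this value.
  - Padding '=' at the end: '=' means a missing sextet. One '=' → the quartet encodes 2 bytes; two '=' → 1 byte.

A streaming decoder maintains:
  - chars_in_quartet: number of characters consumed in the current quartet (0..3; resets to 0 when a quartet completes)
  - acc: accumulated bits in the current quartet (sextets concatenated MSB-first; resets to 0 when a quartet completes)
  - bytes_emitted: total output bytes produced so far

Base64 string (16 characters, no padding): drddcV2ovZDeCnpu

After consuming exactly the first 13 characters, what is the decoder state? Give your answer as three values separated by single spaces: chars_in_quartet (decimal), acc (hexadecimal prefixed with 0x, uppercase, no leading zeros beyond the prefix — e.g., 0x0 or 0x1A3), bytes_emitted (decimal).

Answer: 1 0x2 9

Derivation:
After char 0 ('d'=29): chars_in_quartet=1 acc=0x1D bytes_emitted=0
After char 1 ('r'=43): chars_in_quartet=2 acc=0x76B bytes_emitted=0
After char 2 ('d'=29): chars_in_quartet=3 acc=0x1DADD bytes_emitted=0
After char 3 ('d'=29): chars_in_quartet=4 acc=0x76B75D -> emit 76 B7 5D, reset; bytes_emitted=3
After char 4 ('c'=28): chars_in_quartet=1 acc=0x1C bytes_emitted=3
After char 5 ('V'=21): chars_in_quartet=2 acc=0x715 bytes_emitted=3
After char 6 ('2'=54): chars_in_quartet=3 acc=0x1C576 bytes_emitted=3
After char 7 ('o'=40): chars_in_quartet=4 acc=0x715DA8 -> emit 71 5D A8, reset; bytes_emitted=6
After char 8 ('v'=47): chars_in_quartet=1 acc=0x2F bytes_emitted=6
After char 9 ('Z'=25): chars_in_quartet=2 acc=0xBD9 bytes_emitted=6
After char 10 ('D'=3): chars_in_quartet=3 acc=0x2F643 bytes_emitted=6
After char 11 ('e'=30): chars_in_quartet=4 acc=0xBD90DE -> emit BD 90 DE, reset; bytes_emitted=9
After char 12 ('C'=2): chars_in_quartet=1 acc=0x2 bytes_emitted=9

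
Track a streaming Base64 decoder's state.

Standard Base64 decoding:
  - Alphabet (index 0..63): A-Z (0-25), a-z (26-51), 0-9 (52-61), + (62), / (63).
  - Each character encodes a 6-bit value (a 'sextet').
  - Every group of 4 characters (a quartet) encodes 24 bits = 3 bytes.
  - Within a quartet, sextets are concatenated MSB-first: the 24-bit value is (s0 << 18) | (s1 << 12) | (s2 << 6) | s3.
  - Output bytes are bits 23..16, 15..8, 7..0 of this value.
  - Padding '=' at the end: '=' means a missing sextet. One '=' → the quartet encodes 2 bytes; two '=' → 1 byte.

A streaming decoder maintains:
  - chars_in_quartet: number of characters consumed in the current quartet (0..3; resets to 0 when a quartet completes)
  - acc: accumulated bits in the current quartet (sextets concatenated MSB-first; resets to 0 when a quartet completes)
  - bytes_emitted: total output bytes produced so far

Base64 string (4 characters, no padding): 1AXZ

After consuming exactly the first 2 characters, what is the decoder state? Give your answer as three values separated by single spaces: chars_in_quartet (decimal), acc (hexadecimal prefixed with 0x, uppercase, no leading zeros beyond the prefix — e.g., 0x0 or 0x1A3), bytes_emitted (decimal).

After char 0 ('1'=53): chars_in_quartet=1 acc=0x35 bytes_emitted=0
After char 1 ('A'=0): chars_in_quartet=2 acc=0xD40 bytes_emitted=0

Answer: 2 0xD40 0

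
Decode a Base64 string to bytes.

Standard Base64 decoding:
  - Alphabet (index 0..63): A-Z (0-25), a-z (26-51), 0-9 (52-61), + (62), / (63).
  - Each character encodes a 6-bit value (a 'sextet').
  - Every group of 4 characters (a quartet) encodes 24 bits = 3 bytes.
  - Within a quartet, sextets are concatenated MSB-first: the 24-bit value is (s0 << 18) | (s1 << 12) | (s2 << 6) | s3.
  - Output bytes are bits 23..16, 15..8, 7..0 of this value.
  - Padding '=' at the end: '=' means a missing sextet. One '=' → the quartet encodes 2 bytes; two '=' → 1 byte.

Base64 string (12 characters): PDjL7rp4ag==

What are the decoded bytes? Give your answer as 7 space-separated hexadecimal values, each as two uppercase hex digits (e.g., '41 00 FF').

Answer: 3C 38 CB EE BA 78 6A

Derivation:
After char 0 ('P'=15): chars_in_quartet=1 acc=0xF bytes_emitted=0
After char 1 ('D'=3): chars_in_quartet=2 acc=0x3C3 bytes_emitted=0
After char 2 ('j'=35): chars_in_quartet=3 acc=0xF0E3 bytes_emitted=0
After char 3 ('L'=11): chars_in_quartet=4 acc=0x3C38CB -> emit 3C 38 CB, reset; bytes_emitted=3
After char 4 ('7'=59): chars_in_quartet=1 acc=0x3B bytes_emitted=3
After char 5 ('r'=43): chars_in_quartet=2 acc=0xEEB bytes_emitted=3
After char 6 ('p'=41): chars_in_quartet=3 acc=0x3BAE9 bytes_emitted=3
After char 7 ('4'=56): chars_in_quartet=4 acc=0xEEBA78 -> emit EE BA 78, reset; bytes_emitted=6
After char 8 ('a'=26): chars_in_quartet=1 acc=0x1A bytes_emitted=6
After char 9 ('g'=32): chars_in_quartet=2 acc=0x6A0 bytes_emitted=6
Padding '==': partial quartet acc=0x6A0 -> emit 6A; bytes_emitted=7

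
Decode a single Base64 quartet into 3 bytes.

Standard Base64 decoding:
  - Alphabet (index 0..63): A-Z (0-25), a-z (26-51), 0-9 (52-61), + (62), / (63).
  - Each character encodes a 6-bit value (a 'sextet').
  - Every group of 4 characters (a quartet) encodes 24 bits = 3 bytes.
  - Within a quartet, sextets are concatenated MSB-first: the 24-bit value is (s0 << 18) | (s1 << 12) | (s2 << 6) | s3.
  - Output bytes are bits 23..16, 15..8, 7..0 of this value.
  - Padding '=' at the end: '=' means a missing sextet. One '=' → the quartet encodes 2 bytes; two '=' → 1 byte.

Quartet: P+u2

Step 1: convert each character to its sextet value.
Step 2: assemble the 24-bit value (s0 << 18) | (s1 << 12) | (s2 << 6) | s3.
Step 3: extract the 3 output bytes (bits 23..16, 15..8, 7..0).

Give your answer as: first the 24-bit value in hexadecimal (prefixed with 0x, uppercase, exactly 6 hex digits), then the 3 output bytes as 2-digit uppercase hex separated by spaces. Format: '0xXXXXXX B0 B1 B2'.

Answer: 0x3FEBB6 3F EB B6

Derivation:
Sextets: P=15, +=62, u=46, 2=54
24-bit: (15<<18) | (62<<12) | (46<<6) | 54
      = 0x3C0000 | 0x03E000 | 0x000B80 | 0x000036
      = 0x3FEBB6
Bytes: (v>>16)&0xFF=3F, (v>>8)&0xFF=EB, v&0xFF=B6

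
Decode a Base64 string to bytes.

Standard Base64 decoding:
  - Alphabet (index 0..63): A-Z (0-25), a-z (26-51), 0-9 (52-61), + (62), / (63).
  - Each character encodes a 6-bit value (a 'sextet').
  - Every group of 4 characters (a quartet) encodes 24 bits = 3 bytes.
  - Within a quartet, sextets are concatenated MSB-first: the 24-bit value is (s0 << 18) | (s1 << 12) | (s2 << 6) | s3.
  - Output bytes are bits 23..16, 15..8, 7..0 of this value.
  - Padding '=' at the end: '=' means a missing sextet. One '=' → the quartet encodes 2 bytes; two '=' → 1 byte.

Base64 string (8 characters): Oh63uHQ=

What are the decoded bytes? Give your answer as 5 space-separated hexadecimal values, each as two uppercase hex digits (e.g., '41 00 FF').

Answer: 3A 1E B7 B8 74

Derivation:
After char 0 ('O'=14): chars_in_quartet=1 acc=0xE bytes_emitted=0
After char 1 ('h'=33): chars_in_quartet=2 acc=0x3A1 bytes_emitted=0
After char 2 ('6'=58): chars_in_quartet=3 acc=0xE87A bytes_emitted=0
After char 3 ('3'=55): chars_in_quartet=4 acc=0x3A1EB7 -> emit 3A 1E B7, reset; bytes_emitted=3
After char 4 ('u'=46): chars_in_quartet=1 acc=0x2E bytes_emitted=3
After char 5 ('H'=7): chars_in_quartet=2 acc=0xB87 bytes_emitted=3
After char 6 ('Q'=16): chars_in_quartet=3 acc=0x2E1D0 bytes_emitted=3
Padding '=': partial quartet acc=0x2E1D0 -> emit B8 74; bytes_emitted=5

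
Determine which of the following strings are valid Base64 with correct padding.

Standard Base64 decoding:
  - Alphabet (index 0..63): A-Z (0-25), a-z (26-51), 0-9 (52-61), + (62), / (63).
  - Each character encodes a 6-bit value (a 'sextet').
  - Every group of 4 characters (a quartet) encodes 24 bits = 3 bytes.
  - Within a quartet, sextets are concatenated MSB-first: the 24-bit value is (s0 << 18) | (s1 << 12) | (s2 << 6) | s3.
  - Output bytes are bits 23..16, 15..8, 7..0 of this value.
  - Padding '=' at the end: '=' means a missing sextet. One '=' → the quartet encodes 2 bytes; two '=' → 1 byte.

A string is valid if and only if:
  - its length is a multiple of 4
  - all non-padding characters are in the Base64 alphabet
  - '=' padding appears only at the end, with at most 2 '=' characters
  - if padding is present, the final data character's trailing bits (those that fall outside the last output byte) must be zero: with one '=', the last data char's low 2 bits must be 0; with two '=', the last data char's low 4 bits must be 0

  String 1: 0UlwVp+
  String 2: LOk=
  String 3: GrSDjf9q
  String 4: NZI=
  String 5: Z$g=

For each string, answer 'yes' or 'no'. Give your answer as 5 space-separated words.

Answer: no yes yes yes no

Derivation:
String 1: '0UlwVp+' → invalid (len=7 not mult of 4)
String 2: 'LOk=' → valid
String 3: 'GrSDjf9q' → valid
String 4: 'NZI=' → valid
String 5: 'Z$g=' → invalid (bad char(s): ['$'])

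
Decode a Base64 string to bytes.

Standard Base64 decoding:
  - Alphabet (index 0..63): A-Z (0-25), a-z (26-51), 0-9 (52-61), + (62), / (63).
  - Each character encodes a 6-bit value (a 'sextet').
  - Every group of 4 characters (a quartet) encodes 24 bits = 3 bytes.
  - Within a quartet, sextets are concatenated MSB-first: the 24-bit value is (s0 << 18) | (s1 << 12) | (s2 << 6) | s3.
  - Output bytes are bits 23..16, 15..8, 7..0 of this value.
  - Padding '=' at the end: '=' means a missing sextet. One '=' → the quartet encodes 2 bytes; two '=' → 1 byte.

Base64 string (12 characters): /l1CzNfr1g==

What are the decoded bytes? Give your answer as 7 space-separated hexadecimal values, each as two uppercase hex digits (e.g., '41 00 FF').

Answer: FE 5D 42 CC D7 EB D6

Derivation:
After char 0 ('/'=63): chars_in_quartet=1 acc=0x3F bytes_emitted=0
After char 1 ('l'=37): chars_in_quartet=2 acc=0xFE5 bytes_emitted=0
After char 2 ('1'=53): chars_in_quartet=3 acc=0x3F975 bytes_emitted=0
After char 3 ('C'=2): chars_in_quartet=4 acc=0xFE5D42 -> emit FE 5D 42, reset; bytes_emitted=3
After char 4 ('z'=51): chars_in_quartet=1 acc=0x33 bytes_emitted=3
After char 5 ('N'=13): chars_in_quartet=2 acc=0xCCD bytes_emitted=3
After char 6 ('f'=31): chars_in_quartet=3 acc=0x3335F bytes_emitted=3
After char 7 ('r'=43): chars_in_quartet=4 acc=0xCCD7EB -> emit CC D7 EB, reset; bytes_emitted=6
After char 8 ('1'=53): chars_in_quartet=1 acc=0x35 bytes_emitted=6
After char 9 ('g'=32): chars_in_quartet=2 acc=0xD60 bytes_emitted=6
Padding '==': partial quartet acc=0xD60 -> emit D6; bytes_emitted=7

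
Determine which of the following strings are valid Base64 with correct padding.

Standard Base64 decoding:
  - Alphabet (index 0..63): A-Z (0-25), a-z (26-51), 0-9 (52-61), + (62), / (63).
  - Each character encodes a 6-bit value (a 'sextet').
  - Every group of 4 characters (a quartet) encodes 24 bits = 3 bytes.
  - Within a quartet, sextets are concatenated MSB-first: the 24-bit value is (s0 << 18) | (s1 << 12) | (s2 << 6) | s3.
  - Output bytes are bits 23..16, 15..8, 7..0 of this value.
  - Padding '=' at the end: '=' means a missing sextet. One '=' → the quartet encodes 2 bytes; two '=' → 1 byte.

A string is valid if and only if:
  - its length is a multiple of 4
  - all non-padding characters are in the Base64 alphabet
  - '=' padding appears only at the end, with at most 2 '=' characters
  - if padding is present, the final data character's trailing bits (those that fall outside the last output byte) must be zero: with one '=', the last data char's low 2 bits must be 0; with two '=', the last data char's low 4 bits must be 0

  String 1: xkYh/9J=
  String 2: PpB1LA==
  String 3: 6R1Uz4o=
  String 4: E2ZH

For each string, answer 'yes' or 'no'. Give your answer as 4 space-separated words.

Answer: no yes yes yes

Derivation:
String 1: 'xkYh/9J=' → invalid (bad trailing bits)
String 2: 'PpB1LA==' → valid
String 3: '6R1Uz4o=' → valid
String 4: 'E2ZH' → valid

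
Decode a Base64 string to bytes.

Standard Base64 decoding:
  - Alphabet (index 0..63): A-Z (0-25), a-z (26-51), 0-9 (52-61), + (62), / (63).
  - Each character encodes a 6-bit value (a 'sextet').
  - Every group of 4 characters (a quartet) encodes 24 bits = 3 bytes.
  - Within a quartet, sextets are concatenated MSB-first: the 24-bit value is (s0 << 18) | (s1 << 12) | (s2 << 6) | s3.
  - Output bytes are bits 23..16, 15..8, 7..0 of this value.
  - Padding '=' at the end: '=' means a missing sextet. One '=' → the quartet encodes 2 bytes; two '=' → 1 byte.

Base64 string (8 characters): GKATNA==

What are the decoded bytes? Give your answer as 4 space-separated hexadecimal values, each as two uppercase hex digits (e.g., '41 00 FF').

After char 0 ('G'=6): chars_in_quartet=1 acc=0x6 bytes_emitted=0
After char 1 ('K'=10): chars_in_quartet=2 acc=0x18A bytes_emitted=0
After char 2 ('A'=0): chars_in_quartet=3 acc=0x6280 bytes_emitted=0
After char 3 ('T'=19): chars_in_quartet=4 acc=0x18A013 -> emit 18 A0 13, reset; bytes_emitted=3
After char 4 ('N'=13): chars_in_quartet=1 acc=0xD bytes_emitted=3
After char 5 ('A'=0): chars_in_quartet=2 acc=0x340 bytes_emitted=3
Padding '==': partial quartet acc=0x340 -> emit 34; bytes_emitted=4

Answer: 18 A0 13 34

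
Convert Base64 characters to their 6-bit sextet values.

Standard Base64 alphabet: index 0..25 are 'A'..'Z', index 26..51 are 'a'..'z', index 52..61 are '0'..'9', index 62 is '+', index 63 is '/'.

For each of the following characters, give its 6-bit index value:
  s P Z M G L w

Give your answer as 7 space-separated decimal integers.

's': a..z range, 26 + ord('s') − ord('a') = 44
'P': A..Z range, ord('P') − ord('A') = 15
'Z': A..Z range, ord('Z') − ord('A') = 25
'M': A..Z range, ord('M') − ord('A') = 12
'G': A..Z range, ord('G') − ord('A') = 6
'L': A..Z range, ord('L') − ord('A') = 11
'w': a..z range, 26 + ord('w') − ord('a') = 48

Answer: 44 15 25 12 6 11 48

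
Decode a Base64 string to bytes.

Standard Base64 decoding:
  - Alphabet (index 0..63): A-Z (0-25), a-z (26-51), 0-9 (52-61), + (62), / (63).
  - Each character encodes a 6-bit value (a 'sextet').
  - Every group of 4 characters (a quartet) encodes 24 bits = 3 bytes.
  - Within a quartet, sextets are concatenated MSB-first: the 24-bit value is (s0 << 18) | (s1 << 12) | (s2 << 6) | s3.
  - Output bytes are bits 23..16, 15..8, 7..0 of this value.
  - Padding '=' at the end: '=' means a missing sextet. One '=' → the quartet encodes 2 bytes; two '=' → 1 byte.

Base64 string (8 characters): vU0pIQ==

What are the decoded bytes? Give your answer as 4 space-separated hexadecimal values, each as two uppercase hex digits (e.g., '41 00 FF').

After char 0 ('v'=47): chars_in_quartet=1 acc=0x2F bytes_emitted=0
After char 1 ('U'=20): chars_in_quartet=2 acc=0xBD4 bytes_emitted=0
After char 2 ('0'=52): chars_in_quartet=3 acc=0x2F534 bytes_emitted=0
After char 3 ('p'=41): chars_in_quartet=4 acc=0xBD4D29 -> emit BD 4D 29, reset; bytes_emitted=3
After char 4 ('I'=8): chars_in_quartet=1 acc=0x8 bytes_emitted=3
After char 5 ('Q'=16): chars_in_quartet=2 acc=0x210 bytes_emitted=3
Padding '==': partial quartet acc=0x210 -> emit 21; bytes_emitted=4

Answer: BD 4D 29 21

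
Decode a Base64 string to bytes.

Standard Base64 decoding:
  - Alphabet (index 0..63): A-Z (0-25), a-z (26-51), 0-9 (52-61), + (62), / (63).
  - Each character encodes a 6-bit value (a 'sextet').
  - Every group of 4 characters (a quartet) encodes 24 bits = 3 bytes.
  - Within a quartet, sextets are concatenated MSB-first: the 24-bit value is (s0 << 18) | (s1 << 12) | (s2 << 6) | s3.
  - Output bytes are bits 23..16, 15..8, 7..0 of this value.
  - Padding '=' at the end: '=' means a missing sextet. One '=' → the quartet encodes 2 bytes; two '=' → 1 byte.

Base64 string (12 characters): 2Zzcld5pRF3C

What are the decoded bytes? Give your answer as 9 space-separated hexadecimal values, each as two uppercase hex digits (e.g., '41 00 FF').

Answer: D9 9C DC 95 DE 69 44 5D C2

Derivation:
After char 0 ('2'=54): chars_in_quartet=1 acc=0x36 bytes_emitted=0
After char 1 ('Z'=25): chars_in_quartet=2 acc=0xD99 bytes_emitted=0
After char 2 ('z'=51): chars_in_quartet=3 acc=0x36673 bytes_emitted=0
After char 3 ('c'=28): chars_in_quartet=4 acc=0xD99CDC -> emit D9 9C DC, reset; bytes_emitted=3
After char 4 ('l'=37): chars_in_quartet=1 acc=0x25 bytes_emitted=3
After char 5 ('d'=29): chars_in_quartet=2 acc=0x95D bytes_emitted=3
After char 6 ('5'=57): chars_in_quartet=3 acc=0x25779 bytes_emitted=3
After char 7 ('p'=41): chars_in_quartet=4 acc=0x95DE69 -> emit 95 DE 69, reset; bytes_emitted=6
After char 8 ('R'=17): chars_in_quartet=1 acc=0x11 bytes_emitted=6
After char 9 ('F'=5): chars_in_quartet=2 acc=0x445 bytes_emitted=6
After char 10 ('3'=55): chars_in_quartet=3 acc=0x11177 bytes_emitted=6
After char 11 ('C'=2): chars_in_quartet=4 acc=0x445DC2 -> emit 44 5D C2, reset; bytes_emitted=9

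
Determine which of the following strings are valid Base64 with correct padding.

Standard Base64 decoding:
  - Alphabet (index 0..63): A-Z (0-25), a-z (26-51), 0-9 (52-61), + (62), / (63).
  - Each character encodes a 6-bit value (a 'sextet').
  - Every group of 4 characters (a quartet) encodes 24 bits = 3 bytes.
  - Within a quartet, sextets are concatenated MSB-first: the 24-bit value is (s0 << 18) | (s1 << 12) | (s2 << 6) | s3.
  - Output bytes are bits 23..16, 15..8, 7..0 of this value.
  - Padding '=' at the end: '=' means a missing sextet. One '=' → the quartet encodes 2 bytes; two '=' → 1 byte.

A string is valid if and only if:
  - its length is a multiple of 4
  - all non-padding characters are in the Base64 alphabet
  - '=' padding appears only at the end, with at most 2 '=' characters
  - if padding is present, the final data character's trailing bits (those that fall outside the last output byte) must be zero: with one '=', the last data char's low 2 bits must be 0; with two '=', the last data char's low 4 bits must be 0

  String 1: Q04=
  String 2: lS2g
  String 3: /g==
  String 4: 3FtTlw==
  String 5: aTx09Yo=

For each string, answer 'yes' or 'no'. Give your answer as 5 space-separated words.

String 1: 'Q04=' → valid
String 2: 'lS2g' → valid
String 3: '/g==' → valid
String 4: '3FtTlw==' → valid
String 5: 'aTx09Yo=' → valid

Answer: yes yes yes yes yes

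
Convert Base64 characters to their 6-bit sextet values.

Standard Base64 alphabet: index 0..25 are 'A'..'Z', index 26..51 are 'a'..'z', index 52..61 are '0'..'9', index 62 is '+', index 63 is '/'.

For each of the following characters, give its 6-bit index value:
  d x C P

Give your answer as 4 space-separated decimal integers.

Answer: 29 49 2 15

Derivation:
'd': a..z range, 26 + ord('d') − ord('a') = 29
'x': a..z range, 26 + ord('x') − ord('a') = 49
'C': A..Z range, ord('C') − ord('A') = 2
'P': A..Z range, ord('P') − ord('A') = 15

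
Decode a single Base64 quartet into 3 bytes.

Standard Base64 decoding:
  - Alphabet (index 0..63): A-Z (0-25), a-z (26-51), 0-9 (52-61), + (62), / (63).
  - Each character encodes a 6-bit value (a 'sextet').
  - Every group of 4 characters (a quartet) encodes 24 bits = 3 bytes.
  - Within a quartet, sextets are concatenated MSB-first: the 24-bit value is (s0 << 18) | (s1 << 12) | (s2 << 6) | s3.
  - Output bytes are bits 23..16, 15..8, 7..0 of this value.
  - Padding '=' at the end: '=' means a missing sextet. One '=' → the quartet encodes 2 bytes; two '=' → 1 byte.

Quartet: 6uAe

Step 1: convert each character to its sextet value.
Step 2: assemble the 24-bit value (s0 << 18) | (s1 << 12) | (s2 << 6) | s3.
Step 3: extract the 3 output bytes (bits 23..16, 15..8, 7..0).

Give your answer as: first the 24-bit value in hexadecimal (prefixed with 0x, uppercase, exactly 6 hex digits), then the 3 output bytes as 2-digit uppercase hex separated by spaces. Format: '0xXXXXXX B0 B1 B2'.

Answer: 0xEAE01E EA E0 1E

Derivation:
Sextets: 6=58, u=46, A=0, e=30
24-bit: (58<<18) | (46<<12) | (0<<6) | 30
      = 0xE80000 | 0x02E000 | 0x000000 | 0x00001E
      = 0xEAE01E
Bytes: (v>>16)&0xFF=EA, (v>>8)&0xFF=E0, v&0xFF=1E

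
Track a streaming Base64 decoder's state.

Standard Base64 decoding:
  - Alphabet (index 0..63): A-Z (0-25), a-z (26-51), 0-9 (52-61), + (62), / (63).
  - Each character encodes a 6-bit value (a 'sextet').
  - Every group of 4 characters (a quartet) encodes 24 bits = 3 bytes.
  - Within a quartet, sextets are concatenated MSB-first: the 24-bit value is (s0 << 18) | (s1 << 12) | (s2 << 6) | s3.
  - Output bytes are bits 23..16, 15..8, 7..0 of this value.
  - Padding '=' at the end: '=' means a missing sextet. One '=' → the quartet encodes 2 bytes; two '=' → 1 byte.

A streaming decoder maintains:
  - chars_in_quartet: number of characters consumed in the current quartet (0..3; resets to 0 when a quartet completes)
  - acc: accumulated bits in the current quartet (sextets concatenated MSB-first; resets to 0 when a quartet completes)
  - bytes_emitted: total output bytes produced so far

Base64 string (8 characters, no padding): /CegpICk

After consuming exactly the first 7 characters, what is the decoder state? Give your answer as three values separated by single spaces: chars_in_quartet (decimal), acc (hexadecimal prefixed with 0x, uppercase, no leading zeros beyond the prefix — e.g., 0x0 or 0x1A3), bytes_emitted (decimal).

After char 0 ('/'=63): chars_in_quartet=1 acc=0x3F bytes_emitted=0
After char 1 ('C'=2): chars_in_quartet=2 acc=0xFC2 bytes_emitted=0
After char 2 ('e'=30): chars_in_quartet=3 acc=0x3F09E bytes_emitted=0
After char 3 ('g'=32): chars_in_quartet=4 acc=0xFC27A0 -> emit FC 27 A0, reset; bytes_emitted=3
After char 4 ('p'=41): chars_in_quartet=1 acc=0x29 bytes_emitted=3
After char 5 ('I'=8): chars_in_quartet=2 acc=0xA48 bytes_emitted=3
After char 6 ('C'=2): chars_in_quartet=3 acc=0x29202 bytes_emitted=3

Answer: 3 0x29202 3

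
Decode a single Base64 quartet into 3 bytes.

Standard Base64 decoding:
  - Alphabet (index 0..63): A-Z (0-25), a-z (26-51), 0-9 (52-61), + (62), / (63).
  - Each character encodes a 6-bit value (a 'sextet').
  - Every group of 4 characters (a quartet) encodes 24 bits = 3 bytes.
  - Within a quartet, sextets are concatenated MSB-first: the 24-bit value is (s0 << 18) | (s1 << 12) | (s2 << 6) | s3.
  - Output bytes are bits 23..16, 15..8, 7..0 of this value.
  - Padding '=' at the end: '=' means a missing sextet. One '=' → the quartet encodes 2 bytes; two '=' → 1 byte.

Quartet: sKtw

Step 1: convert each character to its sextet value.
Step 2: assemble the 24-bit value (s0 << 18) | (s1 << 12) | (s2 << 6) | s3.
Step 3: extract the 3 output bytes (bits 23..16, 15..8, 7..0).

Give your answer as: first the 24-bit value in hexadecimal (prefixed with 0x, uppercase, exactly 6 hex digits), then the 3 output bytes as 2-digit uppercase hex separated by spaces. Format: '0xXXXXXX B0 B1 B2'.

Sextets: s=44, K=10, t=45, w=48
24-bit: (44<<18) | (10<<12) | (45<<6) | 48
      = 0xB00000 | 0x00A000 | 0x000B40 | 0x000030
      = 0xB0AB70
Bytes: (v>>16)&0xFF=B0, (v>>8)&0xFF=AB, v&0xFF=70

Answer: 0xB0AB70 B0 AB 70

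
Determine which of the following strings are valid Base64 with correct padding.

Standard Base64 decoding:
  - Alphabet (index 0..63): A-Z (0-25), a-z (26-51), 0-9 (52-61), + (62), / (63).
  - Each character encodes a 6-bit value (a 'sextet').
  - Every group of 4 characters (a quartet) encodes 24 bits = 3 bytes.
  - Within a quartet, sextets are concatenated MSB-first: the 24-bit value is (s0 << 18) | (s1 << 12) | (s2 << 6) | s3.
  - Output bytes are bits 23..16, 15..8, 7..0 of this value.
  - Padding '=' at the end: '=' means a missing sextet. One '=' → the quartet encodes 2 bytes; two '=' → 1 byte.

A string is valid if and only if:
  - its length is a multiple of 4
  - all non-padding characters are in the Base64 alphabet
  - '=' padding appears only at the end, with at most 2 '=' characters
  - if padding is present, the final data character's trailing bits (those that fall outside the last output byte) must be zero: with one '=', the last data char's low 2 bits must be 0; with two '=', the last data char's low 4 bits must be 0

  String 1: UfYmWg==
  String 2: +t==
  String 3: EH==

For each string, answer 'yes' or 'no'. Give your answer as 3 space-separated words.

Answer: yes no no

Derivation:
String 1: 'UfYmWg==' → valid
String 2: '+t==' → invalid (bad trailing bits)
String 3: 'EH==' → invalid (bad trailing bits)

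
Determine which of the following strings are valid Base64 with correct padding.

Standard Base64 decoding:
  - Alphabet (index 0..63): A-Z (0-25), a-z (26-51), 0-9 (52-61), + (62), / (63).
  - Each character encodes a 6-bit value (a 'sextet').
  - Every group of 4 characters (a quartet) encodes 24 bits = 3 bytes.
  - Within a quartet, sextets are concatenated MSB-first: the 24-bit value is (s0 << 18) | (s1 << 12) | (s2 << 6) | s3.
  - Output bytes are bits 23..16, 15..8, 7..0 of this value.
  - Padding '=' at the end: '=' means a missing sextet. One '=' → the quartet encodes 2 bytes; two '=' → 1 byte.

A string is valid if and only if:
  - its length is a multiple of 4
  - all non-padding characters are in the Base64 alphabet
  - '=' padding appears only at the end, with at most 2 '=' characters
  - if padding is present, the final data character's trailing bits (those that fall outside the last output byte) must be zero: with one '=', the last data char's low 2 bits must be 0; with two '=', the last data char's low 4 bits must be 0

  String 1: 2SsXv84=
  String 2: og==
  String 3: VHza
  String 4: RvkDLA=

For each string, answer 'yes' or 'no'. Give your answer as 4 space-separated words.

String 1: '2SsXv84=' → valid
String 2: 'og==' → valid
String 3: 'VHza' → valid
String 4: 'RvkDLA=' → invalid (len=7 not mult of 4)

Answer: yes yes yes no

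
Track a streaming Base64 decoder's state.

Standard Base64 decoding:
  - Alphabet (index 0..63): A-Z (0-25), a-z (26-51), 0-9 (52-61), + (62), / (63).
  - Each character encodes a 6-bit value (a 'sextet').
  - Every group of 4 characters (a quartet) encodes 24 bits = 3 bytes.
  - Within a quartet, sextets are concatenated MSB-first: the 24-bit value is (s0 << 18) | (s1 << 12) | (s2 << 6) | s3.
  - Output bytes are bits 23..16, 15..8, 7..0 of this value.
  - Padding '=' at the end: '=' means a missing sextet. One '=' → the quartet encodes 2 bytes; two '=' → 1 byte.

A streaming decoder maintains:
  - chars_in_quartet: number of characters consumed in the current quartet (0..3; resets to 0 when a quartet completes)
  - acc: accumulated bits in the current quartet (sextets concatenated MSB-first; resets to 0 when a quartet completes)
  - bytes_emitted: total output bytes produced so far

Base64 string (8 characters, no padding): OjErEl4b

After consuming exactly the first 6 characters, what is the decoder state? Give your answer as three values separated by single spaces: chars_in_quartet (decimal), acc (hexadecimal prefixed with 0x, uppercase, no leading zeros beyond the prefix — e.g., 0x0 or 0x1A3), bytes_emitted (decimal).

Answer: 2 0x125 3

Derivation:
After char 0 ('O'=14): chars_in_quartet=1 acc=0xE bytes_emitted=0
After char 1 ('j'=35): chars_in_quartet=2 acc=0x3A3 bytes_emitted=0
After char 2 ('E'=4): chars_in_quartet=3 acc=0xE8C4 bytes_emitted=0
After char 3 ('r'=43): chars_in_quartet=4 acc=0x3A312B -> emit 3A 31 2B, reset; bytes_emitted=3
After char 4 ('E'=4): chars_in_quartet=1 acc=0x4 bytes_emitted=3
After char 5 ('l'=37): chars_in_quartet=2 acc=0x125 bytes_emitted=3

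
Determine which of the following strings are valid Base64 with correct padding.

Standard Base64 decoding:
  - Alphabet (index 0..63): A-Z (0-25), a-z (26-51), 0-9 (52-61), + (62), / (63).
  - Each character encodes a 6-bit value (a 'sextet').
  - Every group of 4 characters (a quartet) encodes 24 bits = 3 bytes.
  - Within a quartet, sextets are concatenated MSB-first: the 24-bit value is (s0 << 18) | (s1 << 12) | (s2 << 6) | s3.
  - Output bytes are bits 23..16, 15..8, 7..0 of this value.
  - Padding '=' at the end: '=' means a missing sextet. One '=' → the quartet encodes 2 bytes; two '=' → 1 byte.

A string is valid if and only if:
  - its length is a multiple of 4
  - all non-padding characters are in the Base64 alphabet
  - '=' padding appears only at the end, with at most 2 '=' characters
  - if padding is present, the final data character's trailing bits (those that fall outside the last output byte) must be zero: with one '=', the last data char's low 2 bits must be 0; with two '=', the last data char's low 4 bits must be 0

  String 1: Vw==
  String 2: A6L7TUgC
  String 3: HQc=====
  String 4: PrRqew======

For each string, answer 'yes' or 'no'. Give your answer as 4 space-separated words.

Answer: yes yes no no

Derivation:
String 1: 'Vw==' → valid
String 2: 'A6L7TUgC' → valid
String 3: 'HQc=====' → invalid (5 pad chars (max 2))
String 4: 'PrRqew======' → invalid (6 pad chars (max 2))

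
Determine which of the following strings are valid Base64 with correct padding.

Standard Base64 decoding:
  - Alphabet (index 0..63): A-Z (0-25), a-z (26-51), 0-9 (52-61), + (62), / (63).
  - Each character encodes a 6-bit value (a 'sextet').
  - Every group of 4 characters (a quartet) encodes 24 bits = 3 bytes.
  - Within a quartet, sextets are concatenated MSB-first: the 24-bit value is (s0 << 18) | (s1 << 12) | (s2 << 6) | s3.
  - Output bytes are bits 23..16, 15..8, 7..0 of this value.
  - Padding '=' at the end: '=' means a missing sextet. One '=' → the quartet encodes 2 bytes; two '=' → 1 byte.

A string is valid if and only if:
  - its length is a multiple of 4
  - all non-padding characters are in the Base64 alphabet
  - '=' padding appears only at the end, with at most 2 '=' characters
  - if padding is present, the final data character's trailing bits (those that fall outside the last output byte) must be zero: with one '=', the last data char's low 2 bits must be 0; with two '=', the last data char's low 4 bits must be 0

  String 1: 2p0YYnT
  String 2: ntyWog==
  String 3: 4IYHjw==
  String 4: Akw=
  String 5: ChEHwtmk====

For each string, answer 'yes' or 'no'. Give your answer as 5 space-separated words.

String 1: '2p0YYnT' → invalid (len=7 not mult of 4)
String 2: 'ntyWog==' → valid
String 3: '4IYHjw==' → valid
String 4: 'Akw=' → valid
String 5: 'ChEHwtmk====' → invalid (4 pad chars (max 2))

Answer: no yes yes yes no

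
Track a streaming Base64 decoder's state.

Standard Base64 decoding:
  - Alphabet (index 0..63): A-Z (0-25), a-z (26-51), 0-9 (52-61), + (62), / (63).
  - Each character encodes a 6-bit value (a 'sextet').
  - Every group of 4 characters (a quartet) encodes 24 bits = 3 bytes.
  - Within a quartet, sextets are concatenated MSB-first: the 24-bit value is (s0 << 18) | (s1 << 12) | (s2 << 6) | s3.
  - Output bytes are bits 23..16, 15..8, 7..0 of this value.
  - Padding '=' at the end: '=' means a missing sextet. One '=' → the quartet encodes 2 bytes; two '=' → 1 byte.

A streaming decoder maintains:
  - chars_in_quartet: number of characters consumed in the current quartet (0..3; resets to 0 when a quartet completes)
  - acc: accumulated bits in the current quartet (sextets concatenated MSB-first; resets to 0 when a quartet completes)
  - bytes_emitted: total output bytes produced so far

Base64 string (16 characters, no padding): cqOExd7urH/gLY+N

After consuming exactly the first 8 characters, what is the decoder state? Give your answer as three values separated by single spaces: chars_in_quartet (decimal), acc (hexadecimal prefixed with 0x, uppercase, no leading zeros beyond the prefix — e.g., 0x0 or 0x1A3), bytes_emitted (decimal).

After char 0 ('c'=28): chars_in_quartet=1 acc=0x1C bytes_emitted=0
After char 1 ('q'=42): chars_in_quartet=2 acc=0x72A bytes_emitted=0
After char 2 ('O'=14): chars_in_quartet=3 acc=0x1CA8E bytes_emitted=0
After char 3 ('E'=4): chars_in_quartet=4 acc=0x72A384 -> emit 72 A3 84, reset; bytes_emitted=3
After char 4 ('x'=49): chars_in_quartet=1 acc=0x31 bytes_emitted=3
After char 5 ('d'=29): chars_in_quartet=2 acc=0xC5D bytes_emitted=3
After char 6 ('7'=59): chars_in_quartet=3 acc=0x3177B bytes_emitted=3
After char 7 ('u'=46): chars_in_quartet=4 acc=0xC5DEEE -> emit C5 DE EE, reset; bytes_emitted=6

Answer: 0 0x0 6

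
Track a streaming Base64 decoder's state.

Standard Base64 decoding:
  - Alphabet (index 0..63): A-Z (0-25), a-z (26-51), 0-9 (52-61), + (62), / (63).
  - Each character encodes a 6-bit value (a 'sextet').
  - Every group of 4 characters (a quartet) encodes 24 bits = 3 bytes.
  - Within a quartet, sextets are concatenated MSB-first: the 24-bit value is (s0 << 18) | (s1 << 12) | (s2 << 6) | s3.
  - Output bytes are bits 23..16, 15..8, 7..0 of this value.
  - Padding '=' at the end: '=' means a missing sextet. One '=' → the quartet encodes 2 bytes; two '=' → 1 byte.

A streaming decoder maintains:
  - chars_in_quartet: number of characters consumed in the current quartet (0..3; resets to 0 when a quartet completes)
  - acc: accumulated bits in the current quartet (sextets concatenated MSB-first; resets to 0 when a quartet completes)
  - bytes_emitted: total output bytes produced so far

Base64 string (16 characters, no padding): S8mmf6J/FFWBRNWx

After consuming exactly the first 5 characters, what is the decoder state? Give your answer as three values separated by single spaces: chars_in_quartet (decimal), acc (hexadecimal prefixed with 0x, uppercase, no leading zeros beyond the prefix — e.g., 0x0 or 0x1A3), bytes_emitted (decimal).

After char 0 ('S'=18): chars_in_quartet=1 acc=0x12 bytes_emitted=0
After char 1 ('8'=60): chars_in_quartet=2 acc=0x4BC bytes_emitted=0
After char 2 ('m'=38): chars_in_quartet=3 acc=0x12F26 bytes_emitted=0
After char 3 ('m'=38): chars_in_quartet=4 acc=0x4BC9A6 -> emit 4B C9 A6, reset; bytes_emitted=3
After char 4 ('f'=31): chars_in_quartet=1 acc=0x1F bytes_emitted=3

Answer: 1 0x1F 3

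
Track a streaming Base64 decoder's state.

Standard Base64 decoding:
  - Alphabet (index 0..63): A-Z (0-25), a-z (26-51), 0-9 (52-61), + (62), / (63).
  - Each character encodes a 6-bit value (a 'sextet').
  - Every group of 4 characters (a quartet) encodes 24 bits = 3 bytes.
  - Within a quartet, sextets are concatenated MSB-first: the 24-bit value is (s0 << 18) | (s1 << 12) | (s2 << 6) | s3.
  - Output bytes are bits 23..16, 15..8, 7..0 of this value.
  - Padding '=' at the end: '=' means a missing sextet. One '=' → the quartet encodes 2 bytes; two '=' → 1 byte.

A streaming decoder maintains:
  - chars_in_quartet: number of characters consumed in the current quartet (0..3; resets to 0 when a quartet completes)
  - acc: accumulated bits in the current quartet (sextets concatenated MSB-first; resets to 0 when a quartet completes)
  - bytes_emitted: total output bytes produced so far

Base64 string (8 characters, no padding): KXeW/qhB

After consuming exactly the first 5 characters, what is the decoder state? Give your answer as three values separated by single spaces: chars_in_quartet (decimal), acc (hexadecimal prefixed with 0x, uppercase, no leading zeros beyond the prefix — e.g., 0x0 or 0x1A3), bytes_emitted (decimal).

After char 0 ('K'=10): chars_in_quartet=1 acc=0xA bytes_emitted=0
After char 1 ('X'=23): chars_in_quartet=2 acc=0x297 bytes_emitted=0
After char 2 ('e'=30): chars_in_quartet=3 acc=0xA5DE bytes_emitted=0
After char 3 ('W'=22): chars_in_quartet=4 acc=0x297796 -> emit 29 77 96, reset; bytes_emitted=3
After char 4 ('/'=63): chars_in_quartet=1 acc=0x3F bytes_emitted=3

Answer: 1 0x3F 3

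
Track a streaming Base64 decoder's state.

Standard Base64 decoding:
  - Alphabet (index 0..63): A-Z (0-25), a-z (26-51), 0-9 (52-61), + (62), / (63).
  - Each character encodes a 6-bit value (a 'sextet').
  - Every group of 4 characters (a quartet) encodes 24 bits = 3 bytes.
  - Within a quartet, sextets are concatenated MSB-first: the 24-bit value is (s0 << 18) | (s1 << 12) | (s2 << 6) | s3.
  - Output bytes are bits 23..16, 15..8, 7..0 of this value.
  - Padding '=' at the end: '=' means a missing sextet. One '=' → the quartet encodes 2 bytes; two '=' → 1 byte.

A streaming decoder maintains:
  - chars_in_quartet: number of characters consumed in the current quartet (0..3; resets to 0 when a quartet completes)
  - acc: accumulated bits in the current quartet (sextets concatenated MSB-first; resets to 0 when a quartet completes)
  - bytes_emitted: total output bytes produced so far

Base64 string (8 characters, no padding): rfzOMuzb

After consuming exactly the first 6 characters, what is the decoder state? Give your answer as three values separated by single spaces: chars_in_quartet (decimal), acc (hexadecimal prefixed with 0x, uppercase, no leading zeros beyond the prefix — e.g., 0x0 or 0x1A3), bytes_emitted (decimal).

Answer: 2 0x32E 3

Derivation:
After char 0 ('r'=43): chars_in_quartet=1 acc=0x2B bytes_emitted=0
After char 1 ('f'=31): chars_in_quartet=2 acc=0xADF bytes_emitted=0
After char 2 ('z'=51): chars_in_quartet=3 acc=0x2B7F3 bytes_emitted=0
After char 3 ('O'=14): chars_in_quartet=4 acc=0xADFCCE -> emit AD FC CE, reset; bytes_emitted=3
After char 4 ('M'=12): chars_in_quartet=1 acc=0xC bytes_emitted=3
After char 5 ('u'=46): chars_in_quartet=2 acc=0x32E bytes_emitted=3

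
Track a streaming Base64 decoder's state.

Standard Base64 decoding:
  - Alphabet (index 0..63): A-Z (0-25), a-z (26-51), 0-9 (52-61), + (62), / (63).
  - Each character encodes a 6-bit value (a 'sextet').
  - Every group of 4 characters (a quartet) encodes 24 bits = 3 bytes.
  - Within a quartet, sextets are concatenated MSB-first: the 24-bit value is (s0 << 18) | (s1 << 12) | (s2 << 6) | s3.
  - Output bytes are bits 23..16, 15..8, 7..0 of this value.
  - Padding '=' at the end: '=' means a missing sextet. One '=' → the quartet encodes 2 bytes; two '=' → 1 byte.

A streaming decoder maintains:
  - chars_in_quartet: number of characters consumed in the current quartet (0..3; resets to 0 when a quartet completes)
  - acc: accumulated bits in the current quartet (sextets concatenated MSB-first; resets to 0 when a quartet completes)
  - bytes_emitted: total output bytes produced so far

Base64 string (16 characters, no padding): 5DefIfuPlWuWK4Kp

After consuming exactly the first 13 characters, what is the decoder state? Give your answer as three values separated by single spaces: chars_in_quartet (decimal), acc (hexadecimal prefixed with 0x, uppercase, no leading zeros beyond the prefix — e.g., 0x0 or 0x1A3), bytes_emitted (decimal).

Answer: 1 0xA 9

Derivation:
After char 0 ('5'=57): chars_in_quartet=1 acc=0x39 bytes_emitted=0
After char 1 ('D'=3): chars_in_quartet=2 acc=0xE43 bytes_emitted=0
After char 2 ('e'=30): chars_in_quartet=3 acc=0x390DE bytes_emitted=0
After char 3 ('f'=31): chars_in_quartet=4 acc=0xE4379F -> emit E4 37 9F, reset; bytes_emitted=3
After char 4 ('I'=8): chars_in_quartet=1 acc=0x8 bytes_emitted=3
After char 5 ('f'=31): chars_in_quartet=2 acc=0x21F bytes_emitted=3
After char 6 ('u'=46): chars_in_quartet=3 acc=0x87EE bytes_emitted=3
After char 7 ('P'=15): chars_in_quartet=4 acc=0x21FB8F -> emit 21 FB 8F, reset; bytes_emitted=6
After char 8 ('l'=37): chars_in_quartet=1 acc=0x25 bytes_emitted=6
After char 9 ('W'=22): chars_in_quartet=2 acc=0x956 bytes_emitted=6
After char 10 ('u'=46): chars_in_quartet=3 acc=0x255AE bytes_emitted=6
After char 11 ('W'=22): chars_in_quartet=4 acc=0x956B96 -> emit 95 6B 96, reset; bytes_emitted=9
After char 12 ('K'=10): chars_in_quartet=1 acc=0xA bytes_emitted=9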